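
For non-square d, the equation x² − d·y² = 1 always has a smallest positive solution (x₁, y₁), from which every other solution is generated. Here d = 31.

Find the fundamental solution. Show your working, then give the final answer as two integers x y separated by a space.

1520 273

√31 → a₀=5, period (1,1,3,5,3,1,1,10); ℓ=8 even so k=7
i=0: a=5 ⇒ p=5, q=1
i=1: a=1 ⇒ p=6, q=1
i=2: a=1 ⇒ p=11, q=2
i=3: a=3 ⇒ p=39, q=7
i=4: a=5 ⇒ p=206, q=37
i=5: a=3 ⇒ p=657, q=118
i=6: a=1 ⇒ p=863, q=155
i=7: a=1 ⇒ p=1520, q=273
(x₁, y₁) = (1520, 273);  1520² − 31·273² = 1 ✓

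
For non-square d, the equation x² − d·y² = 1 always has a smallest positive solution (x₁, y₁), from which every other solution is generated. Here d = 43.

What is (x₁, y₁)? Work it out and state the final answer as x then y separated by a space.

3482 531

√43 = [6; 1,1,3,1,5,1,3,1,1,12, …], period ℓ=10 (even) → k=9
i=0: a=6 ⇒ p=6, q=1
i=1: a=1 ⇒ p=7, q=1
i=2: a=1 ⇒ p=13, q=2
i=3: a=3 ⇒ p=46, q=7
i=4: a=1 ⇒ p=59, q=9
i=5: a=5 ⇒ p=341, q=52
i=6: a=1 ⇒ p=400, q=61
i=7: a=3 ⇒ p=1541, q=235
i=8: a=1 ⇒ p=1941, q=296
i=9: a=1 ⇒ p=3482, q=531
fundamental: x₁=3482, y₁=531  (since 12124324 − 43·281961 = 1)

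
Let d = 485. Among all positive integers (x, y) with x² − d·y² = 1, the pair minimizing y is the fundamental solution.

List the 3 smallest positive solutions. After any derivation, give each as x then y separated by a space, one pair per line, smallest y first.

d=485: √d = [22; 44] (ℓ=1, odd), read p_1/q_1
step 0: (22, 1)  from 22·(1,0) + (0,1)
step 1: (969, 44)  from 44·(22,1) + (1,0)
fundamental: x₁=969, y₁=44  (since 938961 − 485·1936 = 1)
n=2: (969,44)∘(969,44) = (969·969+485·44·44, 969·44+44·969) = (1877921,85272)
n=3: (1877921,85272)∘(969,44) = (969·1877921+485·44·85272, 969·85272+44·1877921) = (3639409929,165257092)

969 44
1877921 85272
3639409929 165257092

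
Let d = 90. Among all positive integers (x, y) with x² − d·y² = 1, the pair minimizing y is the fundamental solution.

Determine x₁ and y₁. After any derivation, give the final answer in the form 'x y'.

√90 = [9; 2,18, …], period ℓ=2 (even) → k=1
a_0=9:  p_0=9·1+0=9,  q_0=9·0+1=1
a_1=2:  p_1=2·9+1=19,  q_1=2·1+0=2
fundamental: x₁=19, y₁=2  (since 361 − 90·4 = 1)

19 2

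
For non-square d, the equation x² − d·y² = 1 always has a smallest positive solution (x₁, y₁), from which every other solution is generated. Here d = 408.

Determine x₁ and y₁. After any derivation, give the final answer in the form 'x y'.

d=408: √d = [20; 5,40] (ℓ=2, even), read p_1/q_1
i=0: a=20 ⇒ p=20, q=1
i=1: a=5 ⇒ p=101, q=5
(x₁, y₁) = (101, 5);  101² − 408·5² = 1 ✓

101 5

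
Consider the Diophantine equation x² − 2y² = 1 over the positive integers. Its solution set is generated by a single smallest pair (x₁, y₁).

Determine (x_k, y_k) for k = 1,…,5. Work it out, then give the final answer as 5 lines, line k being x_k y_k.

3 2
17 12
99 70
577 408
3363 2378

√2 = [1; 2, …], period ℓ=1 (odd) → k=1
k=0  a_k=1  p_k/q_k = 1/1
k=1  a_k=2  p_k/q_k = 3/2
(x₁, y₁) = (3, 2);  3² − 2·2² = 1 ✓
(x_2, y_2) = (3·3 + 2·2·2, 3·2 + 2·3) = (17, 12)
(x_3, y_3) = (3·17 + 2·2·12, 3·12 + 2·17) = (99, 70)
(x_4, y_4) = (3·99 + 2·2·70, 3·70 + 2·99) = (577, 408)
(x_5, y_5) = (3·577 + 2·2·408, 3·408 + 2·577) = (3363, 2378)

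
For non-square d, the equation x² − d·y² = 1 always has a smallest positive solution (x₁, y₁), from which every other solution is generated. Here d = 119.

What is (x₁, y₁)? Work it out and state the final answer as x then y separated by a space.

√119 → a₀=10, period (1,9,1,20); ℓ=4 even so k=3
k=0  a_k=10  p_k/q_k = 10/1
k=1  a_k=1  p_k/q_k = 11/1
k=2  a_k=9  p_k/q_k = 109/10
k=3  a_k=1  p_k/q_k = 120/11
→ (120, 11).  Check: 120²=14400, 119·11²=14399, difference 1.

120 11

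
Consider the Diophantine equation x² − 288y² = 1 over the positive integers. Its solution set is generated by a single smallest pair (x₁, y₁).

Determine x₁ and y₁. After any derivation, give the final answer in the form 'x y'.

√288 = [16; 1,32, …], period ℓ=2 (even) → k=1
step 0: (16, 1)  from 16·(1,0) + (0,1)
step 1: (17, 1)  from 1·(16,1) + (1,0)
→ (17, 1).  Check: 17²=289, 288·1²=288, difference 1.

17 1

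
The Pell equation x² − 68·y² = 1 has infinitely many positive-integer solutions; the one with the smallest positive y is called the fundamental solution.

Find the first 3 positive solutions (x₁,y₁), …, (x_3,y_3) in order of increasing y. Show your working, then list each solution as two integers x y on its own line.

33 4
2177 264
143649 17420

d=68: √d = [8; 4,16] (ℓ=2, even), read p_1/q_1
k=0  a_k=8  p_k/q_k = 8/1
k=1  a_k=4  p_k/q_k = 33/4
fundamental: x₁=33, y₁=4  (since 1089 − 68·16 = 1)
(33+4√68)^2 = 2177 + 264√68
(33+4√68)^3 = 143649 + 17420√68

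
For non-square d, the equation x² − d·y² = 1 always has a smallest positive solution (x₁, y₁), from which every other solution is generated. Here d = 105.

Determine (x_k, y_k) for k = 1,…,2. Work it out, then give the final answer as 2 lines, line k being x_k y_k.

41 4
3361 328

d=105: √d = [10; 4,20] (ℓ=2, even), read p_1/q_1
step 0: (10, 1)  from 10·(1,0) + (0,1)
step 1: (41, 4)  from 4·(10,1) + (1,0)
fundamental: x₁=41, y₁=4  (since 1681 − 105·16 = 1)
(41+4√105)^2 = 3361 + 328√105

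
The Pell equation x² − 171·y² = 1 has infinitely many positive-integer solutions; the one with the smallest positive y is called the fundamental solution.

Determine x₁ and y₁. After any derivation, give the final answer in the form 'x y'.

170 13

[13; 13,26] for √171; ℓ=2 ⇒ convergent index 1
k=0  a_k=13  p_k/q_k = 13/1
k=1  a_k=13  p_k/q_k = 170/13
(x₁, y₁) = (170, 13);  170² − 171·13² = 1 ✓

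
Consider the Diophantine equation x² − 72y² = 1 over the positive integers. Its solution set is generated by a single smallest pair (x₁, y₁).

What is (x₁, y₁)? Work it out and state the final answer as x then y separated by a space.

17 2

√72 → a₀=8, period (2,16); ℓ=2 even so k=1
k=0  a_k=8  p_k/q_k = 8/1
k=1  a_k=2  p_k/q_k = 17/2
fundamental: x₁=17, y₁=2  (since 289 − 72·4 = 1)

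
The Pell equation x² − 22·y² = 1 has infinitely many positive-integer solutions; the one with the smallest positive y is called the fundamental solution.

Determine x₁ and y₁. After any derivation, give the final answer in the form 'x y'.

197 42

√22 → a₀=4, period (1,2,4,2,1,8); ℓ=6 even so k=5
k=0  a_k=4  p_k/q_k = 4/1
…
k=2  a_k=2  p_k/q_k = 14/3
…
k=4  a_k=2  p_k/q_k = 136/29
k=5  a_k=1  p_k/q_k = 197/42
(x₁, y₁) = (197, 42);  197² − 22·42² = 1 ✓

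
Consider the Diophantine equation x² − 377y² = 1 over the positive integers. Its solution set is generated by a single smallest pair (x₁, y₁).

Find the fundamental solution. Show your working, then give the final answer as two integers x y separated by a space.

d=377: √d = [19; 2,2,2,38] (ℓ=4, even), read p_3/q_3
a_0=19:  p_0=19·1+0=19,  q_0=19·0+1=1
…
a_2=2:  p_2=2·39+19=97,  q_2=2·2+1=5
a_3=2:  p_3=2·97+39=233,  q_3=2·5+2=12
(x₁, y₁) = (233, 12);  233² − 377·12² = 1 ✓

233 12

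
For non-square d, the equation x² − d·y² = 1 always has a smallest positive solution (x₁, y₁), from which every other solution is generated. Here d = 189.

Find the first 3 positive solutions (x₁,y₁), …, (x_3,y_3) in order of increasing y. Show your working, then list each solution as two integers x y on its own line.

55 4
6049 440
665335 48396

√189 → a₀=13, period (1,2,1,26); ℓ=4 even so k=3
i=0: a=13 ⇒ p=13, q=1
…
i=2: a=2 ⇒ p=41, q=3
i=3: a=1 ⇒ p=55, q=4
(x₁, y₁) = (55, 4);  55² − 189·4² = 1 ✓
(55+4√189)^2 = 6049 + 440√189
(55+4√189)^3 = 665335 + 48396√189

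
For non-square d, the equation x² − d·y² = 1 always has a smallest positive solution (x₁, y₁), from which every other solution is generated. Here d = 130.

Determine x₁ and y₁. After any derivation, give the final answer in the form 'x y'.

6499 570

d=130: √d = [11; 2,2,22] (ℓ=3, odd), read p_5/q_5
a_0=11:  p_0=11·1+0=11,  q_0=11·0+1=1
…
a_2=2:  p_2=2·23+11=57,  q_2=2·2+1=5
…
a_4=2:  p_4=2·1277+57=2611,  q_4=2·112+5=229
a_5=2:  p_5=2·2611+1277=6499,  q_5=2·229+112=570
fundamental: x₁=6499, y₁=570  (since 42237001 − 130·324900 = 1)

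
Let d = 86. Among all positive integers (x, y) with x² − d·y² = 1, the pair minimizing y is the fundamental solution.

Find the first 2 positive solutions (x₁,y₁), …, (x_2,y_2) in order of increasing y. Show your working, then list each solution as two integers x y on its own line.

10405 1122
216528049 23348820

√86 → a₀=9, period (3,1,1,1,8,1,1,1,3,18); ℓ=10 even so k=9
a_0=9:  p_0=9·1+0=9,  q_0=9·0+1=1
a_1=3:  p_1=3·9+1=28,  q_1=3·1+0=3
…
a_3=1:  p_3=1·37+28=65,  q_3=1·4+3=7
a_4=1:  p_4=1·65+37=102,  q_4=1·7+4=11
a_5=8:  p_5=8·102+65=881,  q_5=8·11+7=95
…
a_7=1:  p_7=1·983+881=1864,  q_7=1·106+95=201
a_8=1:  p_8=1·1864+983=2847,  q_8=1·201+106=307
a_9=3:  p_9=3·2847+1864=10405,  q_9=3·307+201=1122
→ (10405, 1122).  Check: 10405²=108264025, 86·1122²=108264024, difference 1.
(x_2, y_2) = (10405·10405 + 86·1122·1122, 10405·1122 + 1122·10405) = (216528049, 23348820)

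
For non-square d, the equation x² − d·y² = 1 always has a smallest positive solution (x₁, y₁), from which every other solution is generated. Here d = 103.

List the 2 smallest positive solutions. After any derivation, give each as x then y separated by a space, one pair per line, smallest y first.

227528 22419
103537981567 10201900464

√103 → a₀=10, period (6,1,2,1,1,9,1,1,2,1,6,20); ℓ=12 even so k=11
step 0: (10, 1)  from 10·(1,0) + (0,1)
…
step 2: (71, 7)  from 1·(61,6) + (10,1)
…
step 4: (274, 27)  from 1·(203,20) + (71,7)
…
step 10: (33877, 3338)  from 1·(24266,2391) + (9611,947)
step 11: (227528, 22419)  from 6·(33877,3338) + (24266,2391)
→ (227528, 22419).  Check: 227528²=51768990784, 103·22419²=51768990783, difference 1.
(227528+22419√103)^2 = 103537981567 + 10201900464√103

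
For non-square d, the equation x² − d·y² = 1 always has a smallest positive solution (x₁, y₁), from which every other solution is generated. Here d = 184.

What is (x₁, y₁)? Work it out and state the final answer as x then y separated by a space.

24335 1794

√184 = [13; 1,1,3,2,1,2,1,2,3,1,1,26, …], period ℓ=12 (even) → k=11
i=0: a=13 ⇒ p=13, q=1
i=1: a=1 ⇒ p=14, q=1
…
i=3: a=3 ⇒ p=95, q=7
i=4: a=2 ⇒ p=217, q=16
…
i=6: a=2 ⇒ p=841, q=62
…
i=8: a=2 ⇒ p=3147, q=232
i=9: a=3 ⇒ p=10594, q=781
i=10: a=1 ⇒ p=13741, q=1013
i=11: a=1 ⇒ p=24335, q=1794
(x₁, y₁) = (24335, 1794);  24335² − 184·1794² = 1 ✓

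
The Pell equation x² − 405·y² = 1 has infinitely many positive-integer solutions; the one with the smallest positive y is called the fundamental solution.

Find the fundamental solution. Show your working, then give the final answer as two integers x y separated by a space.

√405 → a₀=20, period (8,40); ℓ=2 even so k=1
a_0=20:  p_0=20·1+0=20,  q_0=20·0+1=1
a_1=8:  p_1=8·20+1=161,  q_1=8·1+0=8
→ (161, 8).  Check: 161²=25921, 405·8²=25920, difference 1.

161 8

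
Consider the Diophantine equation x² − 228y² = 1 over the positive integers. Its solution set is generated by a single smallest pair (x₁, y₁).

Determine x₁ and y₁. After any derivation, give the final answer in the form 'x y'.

151 10

[15; 10,30] for √228; ℓ=2 ⇒ convergent index 1
i=0: a=15 ⇒ p=15, q=1
i=1: a=10 ⇒ p=151, q=10
→ (151, 10).  Check: 151²=22801, 228·10²=22800, difference 1.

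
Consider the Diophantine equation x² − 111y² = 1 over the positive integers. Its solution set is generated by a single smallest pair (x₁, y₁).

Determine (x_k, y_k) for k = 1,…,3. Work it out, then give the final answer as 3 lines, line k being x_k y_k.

295 28
174049 16520
102688615 9746772

[10; 1,1,6,1,1,20] for √111; ℓ=6 ⇒ convergent index 5
step 0: (10, 1)  from 10·(1,0) + (0,1)
step 1: (11, 1)  from 1·(10,1) + (1,0)
…
step 3: (137, 13)  from 6·(21,2) + (11,1)
step 4: (158, 15)  from 1·(137,13) + (21,2)
step 5: (295, 28)  from 1·(158,15) + (137,13)
(x₁, y₁) = (295, 28);  295² − 111·28² = 1 ✓
k=2:  x_2 = 295·295+111·28·28 = 174049,  y_2 = 295·28+28·295 = 16520
k=3:  x_3 = 295·174049+111·28·16520 = 102688615,  y_3 = 295·16520+28·174049 = 9746772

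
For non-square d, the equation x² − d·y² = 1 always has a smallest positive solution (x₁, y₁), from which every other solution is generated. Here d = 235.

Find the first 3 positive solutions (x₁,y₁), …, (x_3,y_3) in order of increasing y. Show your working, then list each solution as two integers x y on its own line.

46 3
4231 276
389206 25389

d=235: √d = [15; 3,30] (ℓ=2, even), read p_1/q_1
i=0: a=15 ⇒ p=15, q=1
i=1: a=3 ⇒ p=46, q=3
→ (46, 3).  Check: 46²=2116, 235·3²=2115, difference 1.
(x_2, y_2) = (46·46 + 235·3·3, 46·3 + 3·46) = (4231, 276)
(x_3, y_3) = (46·4231 + 235·3·276, 46·276 + 3·4231) = (389206, 25389)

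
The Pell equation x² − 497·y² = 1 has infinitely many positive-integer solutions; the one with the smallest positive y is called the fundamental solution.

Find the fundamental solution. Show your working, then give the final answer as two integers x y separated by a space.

1201887 53912

d=497: √d = [22; 3,2,2,5,6,5,2,2,3,44] (ℓ=10, even), read p_9/q_9
a_0=22:  p_0=22·1+0=22,  q_0=22·0+1=1
…
a_2=2:  p_2=2·67+22=156,  q_2=2·3+1=7
…
a_7=2:  p_7=2·65476+12685=143637,  q_7=2·2937+569=6443
a_8=2:  p_8=2·143637+65476=352750,  q_8=2·6443+2937=15823
a_9=3:  p_9=3·352750+143637=1201887,  q_9=3·15823+6443=53912
(x₁, y₁) = (1201887, 53912);  1201887² − 497·53912² = 1 ✓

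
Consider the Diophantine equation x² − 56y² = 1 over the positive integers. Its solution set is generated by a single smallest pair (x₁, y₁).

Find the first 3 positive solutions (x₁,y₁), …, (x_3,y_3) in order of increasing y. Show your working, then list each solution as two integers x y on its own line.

15 2
449 60
13455 1798

[7; 2,14] for √56; ℓ=2 ⇒ convergent index 1
a_0=7:  p_0=7·1+0=7,  q_0=7·0+1=1
a_1=2:  p_1=2·7+1=15,  q_1=2·1+0=2
→ (15, 2).  Check: 15²=225, 56·2²=224, difference 1.
n=2: (15,2)∘(15,2) = (15·15+56·2·2, 15·2+2·15) = (449,60)
n=3: (449,60)∘(15,2) = (15·449+56·2·60, 15·60+2·449) = (13455,1798)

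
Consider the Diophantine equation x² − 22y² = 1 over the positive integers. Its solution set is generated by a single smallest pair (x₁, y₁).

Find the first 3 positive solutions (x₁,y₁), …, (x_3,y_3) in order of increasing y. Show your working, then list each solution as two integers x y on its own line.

197 42
77617 16548
30580901 6519870

d=22: √d = [4; 1,2,4,2,1,8] (ℓ=6, even), read p_5/q_5
step 0: (4, 1)  from 4·(1,0) + (0,1)
…
step 3: (61, 13)  from 4·(14,3) + (5,1)
step 4: (136, 29)  from 2·(61,13) + (14,3)
step 5: (197, 42)  from 1·(136,29) + (61,13)
fundamental: x₁=197, y₁=42  (since 38809 − 22·1764 = 1)
k=2:  x_2 = 197·197+22·42·42 = 77617,  y_2 = 197·42+42·197 = 16548
k=3:  x_3 = 197·77617+22·42·16548 = 30580901,  y_3 = 197·16548+42·77617 = 6519870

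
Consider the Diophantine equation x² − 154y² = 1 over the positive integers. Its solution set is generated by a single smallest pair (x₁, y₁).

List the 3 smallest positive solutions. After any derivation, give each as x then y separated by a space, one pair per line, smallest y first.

21295 1716
906954049 73084440
38627172925615 3112666297884

d=154: √d = [12; 2,2,3,1,2,1,3,2,2,24] (ℓ=10, even), read p_9/q_9
i=0: a=12 ⇒ p=12, q=1
…
i=3: a=3 ⇒ p=211, q=17
i=4: a=1 ⇒ p=273, q=22
i=5: a=2 ⇒ p=757, q=61
i=6: a=1 ⇒ p=1030, q=83
i=7: a=3 ⇒ p=3847, q=310
i=8: a=2 ⇒ p=8724, q=703
i=9: a=2 ⇒ p=21295, q=1716
→ (21295, 1716).  Check: 21295²=453477025, 154·1716²=453477024, difference 1.
n=2: (21295,1716)∘(21295,1716) = (21295·21295+154·1716·1716, 21295·1716+1716·21295) = (906954049,73084440)
n=3: (906954049,73084440)∘(21295,1716) = (21295·906954049+154·1716·73084440, 21295·73084440+1716·906954049) = (38627172925615,3112666297884)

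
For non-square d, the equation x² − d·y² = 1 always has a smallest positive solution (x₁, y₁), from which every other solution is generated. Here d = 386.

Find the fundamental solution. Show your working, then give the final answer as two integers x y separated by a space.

√386 = [19; 1,1,1,4,1,18,1,4,1,1,1,38, …], period ℓ=12 (even) → k=11
k=0  a_k=19  p_k/q_k = 19/1
…
k=2  a_k=1  p_k/q_k = 39/2
k=3  a_k=1  p_k/q_k = 59/3
…
k=5  a_k=1  p_k/q_k = 334/17
k=6  a_k=18  p_k/q_k = 6287/320
k=7  a_k=1  p_k/q_k = 6621/337
k=8  a_k=4  p_k/q_k = 32771/1668
k=9  a_k=1  p_k/q_k = 39392/2005
k=10  a_k=1  p_k/q_k = 72163/3673
k=11  a_k=1  p_k/q_k = 111555/5678
(x₁, y₁) = (111555, 5678);  111555² − 386·5678² = 1 ✓

111555 5678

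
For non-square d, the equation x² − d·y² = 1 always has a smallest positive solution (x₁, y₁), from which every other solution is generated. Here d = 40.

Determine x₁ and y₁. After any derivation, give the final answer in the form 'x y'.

19 3

[6; 3,12] for √40; ℓ=2 ⇒ convergent index 1
k=0  a_k=6  p_k/q_k = 6/1
k=1  a_k=3  p_k/q_k = 19/3
fundamental: x₁=19, y₁=3  (since 361 − 40·9 = 1)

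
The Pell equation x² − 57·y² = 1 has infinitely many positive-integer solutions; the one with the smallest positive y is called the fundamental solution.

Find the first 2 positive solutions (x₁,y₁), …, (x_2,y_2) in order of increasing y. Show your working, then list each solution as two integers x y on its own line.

[7; 1,1,4,1,1,14] for √57; ℓ=6 ⇒ convergent index 5
a_0=7:  p_0=7·1+0=7,  q_0=7·0+1=1
…
a_4=1:  p_4=1·68+15=83,  q_4=1·9+2=11
a_5=1:  p_5=1·83+68=151,  q_5=1·11+9=20
fundamental: x₁=151, y₁=20  (since 22801 − 57·400 = 1)
(151+20√57)^2 = 45601 + 6040√57

151 20
45601 6040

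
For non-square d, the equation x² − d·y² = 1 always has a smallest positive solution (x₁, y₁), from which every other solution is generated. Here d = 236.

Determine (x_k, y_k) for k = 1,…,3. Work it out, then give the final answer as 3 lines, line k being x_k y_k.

561799 36570
631236232801 41089978860
709255768702176199 46168618067101710

√236 = [15; 2,1,3,5,1,6,1,5,3,1,2,30, …], period ℓ=12 (even) → k=11
i=0: a=15 ⇒ p=15, q=1
…
i=2: a=1 ⇒ p=46, q=3
…
i=7: a=1 ⇒ p=8311, q=541
…
i=10: a=1 ⇒ p=203535, q=13249
i=11: a=2 ⇒ p=561799, q=36570
→ (561799, 36570).  Check: 561799²=315618116401, 236·36570²=315618116400, difference 1.
(x_2, y_2) = (561799·561799 + 236·36570·36570, 561799·36570 + 36570·561799) = (631236232801, 41089978860)
(x_3, y_3) = (561799·631236232801 + 236·36570·41089978860, 561799·41089978860 + 36570·631236232801) = (709255768702176199, 46168618067101710)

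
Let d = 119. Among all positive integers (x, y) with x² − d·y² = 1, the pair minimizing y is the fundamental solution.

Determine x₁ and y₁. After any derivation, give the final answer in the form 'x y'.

√119 = [10; 1,9,1,20, …], period ℓ=4 (even) → k=3
k=0  a_k=10  p_k/q_k = 10/1
…
k=2  a_k=9  p_k/q_k = 109/10
k=3  a_k=1  p_k/q_k = 120/11
(x₁, y₁) = (120, 11);  120² − 119·11² = 1 ✓

120 11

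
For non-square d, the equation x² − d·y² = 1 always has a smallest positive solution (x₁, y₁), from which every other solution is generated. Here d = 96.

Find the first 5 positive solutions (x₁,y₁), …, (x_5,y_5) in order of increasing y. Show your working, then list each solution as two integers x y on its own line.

49 5
4801 490
470449 48015
46099201 4704980
4517251249 461040025

d=96: √d = [9; 1,3,1,18] (ℓ=4, even), read p_3/q_3
a_0=9:  p_0=9·1+0=9,  q_0=9·0+1=1
…
a_2=3:  p_2=3·10+9=39,  q_2=3·1+1=4
a_3=1:  p_3=1·39+10=49,  q_3=1·4+1=5
→ (49, 5).  Check: 49²=2401, 96·5²=2400, difference 1.
(x_2, y_2) = (49·49 + 96·5·5, 49·5 + 5·49) = (4801, 490)
(x_3, y_3) = (49·4801 + 96·5·490, 49·490 + 5·4801) = (470449, 48015)
(x_4, y_4) = (49·470449 + 96·5·48015, 49·48015 + 5·470449) = (46099201, 4704980)
(x_5, y_5) = (49·46099201 + 96·5·4704980, 49·4704980 + 5·46099201) = (4517251249, 461040025)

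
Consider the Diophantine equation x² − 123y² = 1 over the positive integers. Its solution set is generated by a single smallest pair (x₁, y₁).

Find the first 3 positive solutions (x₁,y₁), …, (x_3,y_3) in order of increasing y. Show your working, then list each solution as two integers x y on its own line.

√123 → a₀=11, period (11,22); ℓ=2 even so k=1
step 0: (11, 1)  from 11·(1,0) + (0,1)
step 1: (122, 11)  from 11·(11,1) + (1,0)
(x₁, y₁) = (122, 11);  122² − 123·11² = 1 ✓
n=2: (122,11)∘(122,11) = (122·122+123·11·11, 122·11+11·122) = (29767,2684)
n=3: (29767,2684)∘(122,11) = (122·29767+123·11·2684, 122·2684+11·29767) = (7263026,654885)

122 11
29767 2684
7263026 654885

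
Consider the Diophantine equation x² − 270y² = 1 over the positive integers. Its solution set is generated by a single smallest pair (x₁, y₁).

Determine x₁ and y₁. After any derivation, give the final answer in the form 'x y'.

d=270: √d = [16; 2,3,6,3,2,32] (ℓ=6, even), read p_5/q_5
i=0: a=16 ⇒ p=16, q=1
…
i=3: a=6 ⇒ p=723, q=44
i=4: a=3 ⇒ p=2284, q=139
i=5: a=2 ⇒ p=5291, q=322
→ (5291, 322).  Check: 5291²=27994681, 270·322²=27994680, difference 1.

5291 322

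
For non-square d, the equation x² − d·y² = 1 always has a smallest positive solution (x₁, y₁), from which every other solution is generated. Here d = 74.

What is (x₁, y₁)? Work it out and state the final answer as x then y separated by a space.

√74 = [8; 1,1,1,1,16, …], period ℓ=5 (odd) → k=9
k=0  a_k=8  p_k/q_k = 8/1
…
k=4  a_k=1  p_k/q_k = 43/5
k=5  a_k=16  p_k/q_k = 714/83
k=6  a_k=1  p_k/q_k = 757/88
k=7  a_k=1  p_k/q_k = 1471/171
k=8  a_k=1  p_k/q_k = 2228/259
k=9  a_k=1  p_k/q_k = 3699/430
(x₁, y₁) = (3699, 430);  3699² − 74·430² = 1 ✓

3699 430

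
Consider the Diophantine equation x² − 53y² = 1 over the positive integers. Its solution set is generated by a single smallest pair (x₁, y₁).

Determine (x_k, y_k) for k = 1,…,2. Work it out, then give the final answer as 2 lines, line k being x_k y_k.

[7; 3,1,1,3,14] for √53; ℓ=5 ⇒ convergent index 9
a_0=7:  p_0=7·1+0=7,  q_0=7·0+1=1
a_1=3:  p_1=3·7+1=22,  q_1=3·1+0=3
a_2=1:  p_2=1·22+7=29,  q_2=1·3+1=4
a_3=1:  p_3=1·29+22=51,  q_3=1·4+3=7
…
a_5=14:  p_5=14·182+51=2599,  q_5=14·25+7=357
a_6=3:  p_6=3·2599+182=7979,  q_6=3·357+25=1096
…
a_8=1:  p_8=1·10578+7979=18557,  q_8=1·1453+1096=2549
a_9=3:  p_9=3·18557+10578=66249,  q_9=3·2549+1453=9100
→ (66249, 9100).  Check: 66249²=4388930001, 53·9100²=4388930000, difference 1.
n=2: (66249,9100)∘(66249,9100) = (66249·66249+53·9100·9100, 66249·9100+9100·66249) = (8777860001,1205731800)

66249 9100
8777860001 1205731800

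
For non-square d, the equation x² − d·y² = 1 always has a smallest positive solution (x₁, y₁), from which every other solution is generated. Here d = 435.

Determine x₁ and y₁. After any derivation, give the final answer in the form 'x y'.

146 7

d=435: √d = [20; 1,5,1,40] (ℓ=4, even), read p_3/q_3
a_0=20:  p_0=20·1+0=20,  q_0=20·0+1=1
a_1=1:  p_1=1·20+1=21,  q_1=1·1+0=1
a_2=5:  p_2=5·21+20=125,  q_2=5·1+1=6
a_3=1:  p_3=1·125+21=146,  q_3=1·6+1=7
→ (146, 7).  Check: 146²=21316, 435·7²=21315, difference 1.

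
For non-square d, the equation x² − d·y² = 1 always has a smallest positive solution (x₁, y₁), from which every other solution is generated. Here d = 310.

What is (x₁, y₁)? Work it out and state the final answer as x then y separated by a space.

√310 → a₀=17, period (1,1,1,1,5,…,1,1,34); ℓ=16 even so k=15
step 0: (17, 1)  from 17·(1,0) + (0,1)
step 1: (18, 1)  from 1·(17,1) + (1,0)
step 2: (35, 2)  from 1·(18,1) + (17,1)
step 3: (53, 3)  from 1·(35,2) + (18,1)
…
step 6: (1567, 89)  from 3·(493,28) + (88,5)
step 7: (2060, 117)  from 1·(1567,89) + (493,28)
step 8: (5687, 323)  from 2·(2060,117) + (1567,89)
step 9: (7747, 440)  from 1·(5687,323) + (2060,117)
step 10: (28928, 1643)  from 3·(7747,440) + (5687,323)
step 11: (152387, 8655)  from 5·(28928,1643) + (7747,440)
…
step 13: (333702, 18953)  from 1·(181315,10298) + (152387,8655)
step 14: (515017, 29251)  from 1·(333702,18953) + (181315,10298)
step 15: (848719, 48204)  from 1·(515017,29251) + (333702,18953)
(x₁, y₁) = (848719, 48204);  848719² − 310·48204² = 1 ✓

848719 48204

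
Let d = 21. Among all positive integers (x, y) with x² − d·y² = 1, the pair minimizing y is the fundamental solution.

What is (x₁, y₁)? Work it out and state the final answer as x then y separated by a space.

55 12

√21 = [4; 1,1,2,1,1,8, …], period ℓ=6 (even) → k=5
k=0  a_k=4  p_k/q_k = 4/1
k=1  a_k=1  p_k/q_k = 5/1
k=2  a_k=1  p_k/q_k = 9/2
…
k=4  a_k=1  p_k/q_k = 32/7
k=5  a_k=1  p_k/q_k = 55/12
(x₁, y₁) = (55, 12);  55² − 21·12² = 1 ✓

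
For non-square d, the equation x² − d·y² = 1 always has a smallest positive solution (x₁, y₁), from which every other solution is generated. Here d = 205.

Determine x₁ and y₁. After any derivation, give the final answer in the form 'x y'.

39689 2772

√205 → a₀=14, period (3,6,1,4,1,6,3,28); ℓ=8 even so k=7
a_0=14:  p_0=14·1+0=14,  q_0=14·0+1=1
a_1=3:  p_1=3·14+1=43,  q_1=3·1+0=3
a_2=6:  p_2=6·43+14=272,  q_2=6·3+1=19
a_3=1:  p_3=1·272+43=315,  q_3=1·19+3=22
a_4=4:  p_4=4·315+272=1532,  q_4=4·22+19=107
…
a_6=6:  p_6=6·1847+1532=12614,  q_6=6·129+107=881
a_7=3:  p_7=3·12614+1847=39689,  q_7=3·881+129=2772
(x₁, y₁) = (39689, 2772);  39689² − 205·2772² = 1 ✓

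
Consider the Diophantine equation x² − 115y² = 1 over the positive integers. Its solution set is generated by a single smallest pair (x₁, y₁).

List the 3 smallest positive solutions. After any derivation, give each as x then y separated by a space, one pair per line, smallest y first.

√115 → a₀=10, period (1,2,1,1,1,1,1,2,1,20); ℓ=10 even so k=9
step 0: (10, 1)  from 10·(1,0) + (0,1)
step 1: (11, 1)  from 1·(10,1) + (1,0)
step 2: (32, 3)  from 2·(11,1) + (10,1)
step 3: (43, 4)  from 1·(32,3) + (11,1)
step 4: (75, 7)  from 1·(43,4) + (32,3)
step 5: (118, 11)  from 1·(75,7) + (43,4)
step 6: (193, 18)  from 1·(118,11) + (75,7)
step 7: (311, 29)  from 1·(193,18) + (118,11)
step 8: (815, 76)  from 2·(311,29) + (193,18)
step 9: (1126, 105)  from 1·(815,76) + (311,29)
(x₁, y₁) = (1126, 105);  1126² − 115·105² = 1 ✓
n=2: (1126,105)∘(1126,105) = (1126·1126+115·105·105, 1126·105+105·1126) = (2535751,236460)
n=3: (2535751,236460)∘(1126,105) = (1126·2535751+115·105·236460, 1126·236460+105·2535751) = (5710510126,532507815)

1126 105
2535751 236460
5710510126 532507815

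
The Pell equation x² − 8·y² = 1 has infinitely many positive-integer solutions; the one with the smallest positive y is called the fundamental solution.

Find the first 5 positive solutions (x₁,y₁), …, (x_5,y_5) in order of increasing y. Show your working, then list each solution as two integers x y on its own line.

√8 → a₀=2, period (1,4); ℓ=2 even so k=1
a_0=2:  p_0=2·1+0=2,  q_0=2·0+1=1
a_1=1:  p_1=1·2+1=3,  q_1=1·1+0=1
fundamental: x₁=3, y₁=1  (since 9 − 8·1 = 1)
n=2: (3,1)∘(3,1) = (3·3+8·1·1, 3·1+1·3) = (17,6)
n=3: (17,6)∘(3,1) = (3·17+8·1·6, 3·6+1·17) = (99,35)
n=4: (99,35)∘(3,1) = (3·99+8·1·35, 3·35+1·99) = (577,204)
n=5: (577,204)∘(3,1) = (3·577+8·1·204, 3·204+1·577) = (3363,1189)

3 1
17 6
99 35
577 204
3363 1189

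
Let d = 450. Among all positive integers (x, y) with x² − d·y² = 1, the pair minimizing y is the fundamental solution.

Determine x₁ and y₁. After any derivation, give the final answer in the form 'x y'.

√450 → a₀=21, period (4,1,2,4,2,1,4,42); ℓ=8 even so k=7
step 0: (21, 1)  from 21·(1,0) + (0,1)
…
step 2: (106, 5)  from 1·(85,4) + (21,1)
…
step 5: (2885, 136)  from 2·(1294,61) + (297,14)
step 6: (4179, 197)  from 1·(2885,136) + (1294,61)
step 7: (19601, 924)  from 4·(4179,197) + (2885,136)
→ (19601, 924).  Check: 19601²=384199201, 450·924²=384199200, difference 1.

19601 924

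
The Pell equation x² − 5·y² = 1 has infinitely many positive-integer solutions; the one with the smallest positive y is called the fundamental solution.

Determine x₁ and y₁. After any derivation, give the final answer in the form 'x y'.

9 4

d=5: √d = [2; 4] (ℓ=1, odd), read p_1/q_1
i=0: a=2 ⇒ p=2, q=1
i=1: a=4 ⇒ p=9, q=4
→ (9, 4).  Check: 9²=81, 5·4²=80, difference 1.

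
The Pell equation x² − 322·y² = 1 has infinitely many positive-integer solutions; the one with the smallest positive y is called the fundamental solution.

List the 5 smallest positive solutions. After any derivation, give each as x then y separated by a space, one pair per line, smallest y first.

√322 = [17; 1,16,1,34, …], period ℓ=4 (even) → k=3
i=0: a=17 ⇒ p=17, q=1
i=1: a=1 ⇒ p=18, q=1
i=2: a=16 ⇒ p=305, q=17
i=3: a=1 ⇒ p=323, q=18
(x₁, y₁) = (323, 18);  323² − 322·18² = 1 ✓
(x_2, y_2) = (323·323 + 322·18·18, 323·18 + 18·323) = (208657, 11628)
(x_3, y_3) = (323·208657 + 322·18·11628, 323·11628 + 18·208657) = (134792099, 7511670)
(x_4, y_4) = (323·134792099 + 322·18·7511670, 323·7511670 + 18·134792099) = (87075487297, 4852527192)
(x_5, y_5) = (323·87075487297 + 322·18·4852527192, 323·4852527192 + 18·87075487297) = (56250630001763, 3134725054362)

323 18
208657 11628
134792099 7511670
87075487297 4852527192
56250630001763 3134725054362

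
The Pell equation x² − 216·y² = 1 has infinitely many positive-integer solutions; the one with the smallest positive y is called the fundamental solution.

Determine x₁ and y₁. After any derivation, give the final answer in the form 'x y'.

485 33

[14; 1,2,3,2,1,28] for √216; ℓ=6 ⇒ convergent index 5
a_0=14:  p_0=14·1+0=14,  q_0=14·0+1=1
a_1=1:  p_1=1·14+1=15,  q_1=1·1+0=1
a_2=2:  p_2=2·15+14=44,  q_2=2·1+1=3
…
a_4=2:  p_4=2·147+44=338,  q_4=2·10+3=23
a_5=1:  p_5=1·338+147=485,  q_5=1·23+10=33
→ (485, 33).  Check: 485²=235225, 216·33²=235224, difference 1.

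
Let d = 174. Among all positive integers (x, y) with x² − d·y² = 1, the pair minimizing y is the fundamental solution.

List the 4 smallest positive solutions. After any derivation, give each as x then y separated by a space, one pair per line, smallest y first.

√174 → a₀=13, period (5,4,5,26); ℓ=4 even so k=3
a_0=13:  p_0=13·1+0=13,  q_0=13·0+1=1
…
a_2=4:  p_2=4·66+13=277,  q_2=4·5+1=21
a_3=5:  p_3=5·277+66=1451,  q_3=5·21+5=110
fundamental: x₁=1451, y₁=110  (since 2105401 − 174·12100 = 1)
(1451+110√174)^2 = 4210801 + 319220√174
(1451+110√174)^3 = 12219743051 + 926376330√174
(1451+110√174)^4 = 35461690123201 + 2688343790440√174

1451 110
4210801 319220
12219743051 926376330
35461690123201 2688343790440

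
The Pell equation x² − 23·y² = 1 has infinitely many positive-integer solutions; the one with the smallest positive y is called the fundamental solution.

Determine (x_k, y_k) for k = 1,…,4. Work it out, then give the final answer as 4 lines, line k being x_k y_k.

24 5
1151 240
55224 11515
2649601 552480

√23 = [4; 1,3,1,8, …], period ℓ=4 (even) → k=3
i=0: a=4 ⇒ p=4, q=1
…
i=2: a=3 ⇒ p=19, q=4
i=3: a=1 ⇒ p=24, q=5
→ (24, 5).  Check: 24²=576, 23·5²=575, difference 1.
(x_2, y_2) = (24·24 + 23·5·5, 24·5 + 5·24) = (1151, 240)
(x_3, y_3) = (24·1151 + 23·5·240, 24·240 + 5·1151) = (55224, 11515)
(x_4, y_4) = (24·55224 + 23·5·11515, 24·11515 + 5·55224) = (2649601, 552480)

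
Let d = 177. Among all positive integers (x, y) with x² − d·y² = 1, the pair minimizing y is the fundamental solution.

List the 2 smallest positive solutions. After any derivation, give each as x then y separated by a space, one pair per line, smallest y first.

√177 → a₀=13, period (3,3,2,8,2,3,3,26); ℓ=8 even so k=7
k=0  a_k=13  p_k/q_k = 13/1
…
k=6  a_k=3  p_k/q_k = 18985/1427
k=7  a_k=3  p_k/q_k = 62423/4692
→ (62423, 4692).  Check: 62423²=3896630929, 177·4692²=3896630928, difference 1.
(x_2, y_2) = (62423·62423 + 177·4692·4692, 62423·4692 + 4692·62423) = (7793261857, 585777432)

62423 4692
7793261857 585777432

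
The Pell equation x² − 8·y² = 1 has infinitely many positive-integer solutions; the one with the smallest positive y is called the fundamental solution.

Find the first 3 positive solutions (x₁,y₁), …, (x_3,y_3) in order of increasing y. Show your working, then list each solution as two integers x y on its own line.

3 1
17 6
99 35

√8 → a₀=2, period (1,4); ℓ=2 even so k=1
step 0: (2, 1)  from 2·(1,0) + (0,1)
step 1: (3, 1)  from 1·(2,1) + (1,0)
fundamental: x₁=3, y₁=1  (since 9 − 8·1 = 1)
n=2: (3,1)∘(3,1) = (3·3+8·1·1, 3·1+1·3) = (17,6)
n=3: (17,6)∘(3,1) = (3·17+8·1·6, 3·6+1·17) = (99,35)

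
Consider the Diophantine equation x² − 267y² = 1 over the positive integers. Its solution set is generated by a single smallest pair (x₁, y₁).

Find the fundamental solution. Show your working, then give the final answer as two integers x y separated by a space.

2402 147

[16; 2,1,15,1,2,32] for √267; ℓ=6 ⇒ convergent index 5
a_0=16:  p_0=16·1+0=16,  q_0=16·0+1=1
a_1=2:  p_1=2·16+1=33,  q_1=2·1+0=2
a_2=1:  p_2=1·33+16=49,  q_2=1·2+1=3
…
a_4=1:  p_4=1·768+49=817,  q_4=1·47+3=50
a_5=2:  p_5=2·817+768=2402,  q_5=2·50+47=147
→ (2402, 147).  Check: 2402²=5769604, 267·147²=5769603, difference 1.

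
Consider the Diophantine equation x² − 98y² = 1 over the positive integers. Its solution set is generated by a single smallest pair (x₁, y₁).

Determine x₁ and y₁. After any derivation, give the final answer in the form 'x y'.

99 10

d=98: √d = [9; 1,8,1,18] (ℓ=4, even), read p_3/q_3
a_0=9:  p_0=9·1+0=9,  q_0=9·0+1=1
…
a_2=8:  p_2=8·10+9=89,  q_2=8·1+1=9
a_3=1:  p_3=1·89+10=99,  q_3=1·9+1=10
fundamental: x₁=99, y₁=10  (since 9801 − 98·100 = 1)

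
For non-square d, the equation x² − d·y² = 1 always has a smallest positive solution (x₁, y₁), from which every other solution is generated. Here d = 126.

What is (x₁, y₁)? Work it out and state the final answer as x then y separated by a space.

449 40

d=126: √d = [11; 4,2,4,22] (ℓ=4, even), read p_3/q_3
k=0  a_k=11  p_k/q_k = 11/1
…
k=2  a_k=2  p_k/q_k = 101/9
k=3  a_k=4  p_k/q_k = 449/40
→ (449, 40).  Check: 449²=201601, 126·40²=201600, difference 1.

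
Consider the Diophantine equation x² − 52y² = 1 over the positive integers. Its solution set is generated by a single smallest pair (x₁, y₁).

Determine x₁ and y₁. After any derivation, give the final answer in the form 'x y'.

649 90

[7; 4,1,2,1,4,14] for √52; ℓ=6 ⇒ convergent index 5
k=0  a_k=7  p_k/q_k = 7/1
k=1  a_k=4  p_k/q_k = 29/4
k=2  a_k=1  p_k/q_k = 36/5
k=3  a_k=2  p_k/q_k = 101/14
k=4  a_k=1  p_k/q_k = 137/19
k=5  a_k=4  p_k/q_k = 649/90
(x₁, y₁) = (649, 90);  649² − 52·90² = 1 ✓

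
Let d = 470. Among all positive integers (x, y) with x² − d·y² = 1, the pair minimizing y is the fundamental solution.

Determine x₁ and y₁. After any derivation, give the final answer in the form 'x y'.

√470 → a₀=21, period (1,2,8,2,1,42); ℓ=6 even so k=5
step 0: (21, 1)  from 21·(1,0) + (0,1)
step 1: (22, 1)  from 1·(21,1) + (1,0)
…
step 4: (1149, 53)  from 2·(542,25) + (65,3)
step 5: (1691, 78)  from 1·(1149,53) + (542,25)
(x₁, y₁) = (1691, 78);  1691² − 470·78² = 1 ✓

1691 78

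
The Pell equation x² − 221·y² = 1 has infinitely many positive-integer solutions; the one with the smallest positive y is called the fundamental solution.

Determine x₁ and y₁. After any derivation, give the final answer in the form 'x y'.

[14; 1,6,2,6,1,28] for √221; ℓ=6 ⇒ convergent index 5
k=0  a_k=14  p_k/q_k = 14/1
…
k=2  a_k=6  p_k/q_k = 104/7
k=3  a_k=2  p_k/q_k = 223/15
k=4  a_k=6  p_k/q_k = 1442/97
k=5  a_k=1  p_k/q_k = 1665/112
→ (1665, 112).  Check: 1665²=2772225, 221·112²=2772224, difference 1.

1665 112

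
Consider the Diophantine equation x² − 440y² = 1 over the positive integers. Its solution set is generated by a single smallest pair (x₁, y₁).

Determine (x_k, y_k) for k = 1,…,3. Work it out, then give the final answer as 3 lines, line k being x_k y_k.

21 1
881 42
36981 1763

[20; 1,40] for √440; ℓ=2 ⇒ convergent index 1
a_0=20:  p_0=20·1+0=20,  q_0=20·0+1=1
a_1=1:  p_1=1·20+1=21,  q_1=1·1+0=1
(x₁, y₁) = (21, 1);  21² − 440·1² = 1 ✓
(21+1√440)^2 = 881 + 42√440
(21+1√440)^3 = 36981 + 1763√440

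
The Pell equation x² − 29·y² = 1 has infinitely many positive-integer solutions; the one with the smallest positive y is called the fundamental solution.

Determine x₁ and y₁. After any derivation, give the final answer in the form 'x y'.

9801 1820

[5; 2,1,1,2,10] for √29; ℓ=5 ⇒ convergent index 9
step 0: (5, 1)  from 5·(1,0) + (0,1)
step 1: (11, 2)  from 2·(5,1) + (1,0)
…
step 7: (2251, 418)  from 1·(1524,283) + (727,135)
step 8: (3775, 701)  from 1·(2251,418) + (1524,283)
step 9: (9801, 1820)  from 2·(3775,701) + (2251,418)
fundamental: x₁=9801, y₁=1820  (since 96059601 − 29·3312400 = 1)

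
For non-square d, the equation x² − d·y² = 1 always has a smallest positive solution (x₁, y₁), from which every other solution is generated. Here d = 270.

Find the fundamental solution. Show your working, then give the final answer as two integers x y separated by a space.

[16; 2,3,6,3,2,32] for √270; ℓ=6 ⇒ convergent index 5
i=0: a=16 ⇒ p=16, q=1
i=1: a=2 ⇒ p=33, q=2
…
i=3: a=6 ⇒ p=723, q=44
i=4: a=3 ⇒ p=2284, q=139
i=5: a=2 ⇒ p=5291, q=322
(x₁, y₁) = (5291, 322);  5291² − 270·322² = 1 ✓

5291 322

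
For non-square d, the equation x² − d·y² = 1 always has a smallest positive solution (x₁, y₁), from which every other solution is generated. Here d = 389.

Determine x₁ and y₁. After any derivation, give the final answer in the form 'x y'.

d=389: √d = [19; 1,2,1,1,1,1,2,1,38] (ℓ=9, odd), read p_17/q_17
i=0: a=19 ⇒ p=19, q=1
i=1: a=1 ⇒ p=20, q=1
i=2: a=2 ⇒ p=59, q=3
i=3: a=1 ⇒ p=79, q=4
i=4: a=1 ⇒ p=138, q=7
i=5: a=1 ⇒ p=217, q=11
i=6: a=1 ⇒ p=355, q=18
…
i=8: a=1 ⇒ p=1282, q=65
…
i=10: a=1 ⇒ p=50925, q=2582
…
i=12: a=1 ⇒ p=202418, q=10263
…
i=14: a=1 ⇒ p=556329, q=28207
i=15: a=1 ⇒ p=910240, q=46151
i=16: a=2 ⇒ p=2376809, q=120509
i=17: a=1 ⇒ p=3287049, q=166660
fundamental: x₁=3287049, y₁=166660  (since 10804691128401 − 389·27775555600 = 1)

3287049 166660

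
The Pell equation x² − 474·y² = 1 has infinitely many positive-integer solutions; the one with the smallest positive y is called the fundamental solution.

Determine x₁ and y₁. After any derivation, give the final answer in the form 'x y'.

[21; 1,3,2,1,1,…,3,1,42] for √474; ℓ=14 ⇒ convergent index 13
a_0=21:  p_0=21·1+0=21,  q_0=21·0+1=1
a_1=1:  p_1=1·21+1=22,  q_1=1·1+0=1
a_2=3:  p_2=3·22+21=87,  q_2=3·1+1=4
a_3=2:  p_3=2·87+22=196,  q_3=2·4+1=9
a_4=1:  p_4=1·196+87=283,  q_4=1·9+4=13
a_5=1:  p_5=1·283+196=479,  q_5=1·13+9=22
…
a_7=6:  p_7=6·762+479=5051,  q_7=6·35+22=232
a_8=1:  p_8=1·5051+762=5813,  q_8=1·232+35=267
a_9=1:  p_9=1·5813+5051=10864,  q_9=1·267+232=499
a_10=1:  p_10=1·10864+5813=16677,  q_10=1·499+267=766
a_11=2:  p_11=2·16677+10864=44218,  q_11=2·766+499=2031
a_12=3:  p_12=3·44218+16677=149331,  q_12=3·2031+766=6859
a_13=1:  p_13=1·149331+44218=193549,  q_13=1·6859+2031=8890
(x₁, y₁) = (193549, 8890);  193549² − 474·8890² = 1 ✓

193549 8890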